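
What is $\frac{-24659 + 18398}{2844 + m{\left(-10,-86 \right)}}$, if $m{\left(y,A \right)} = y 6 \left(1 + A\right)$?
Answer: $- \frac{2087}{2648} \approx -0.78814$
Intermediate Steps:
$m{\left(y,A \right)} = 6 y \left(1 + A\right)$
$\frac{-24659 + 18398}{2844 + m{\left(-10,-86 \right)}} = \frac{-24659 + 18398}{2844 + 6 \left(-10\right) \left(1 - 86\right)} = - \frac{6261}{2844 + 6 \left(-10\right) \left(-85\right)} = - \frac{6261}{2844 + 5100} = - \frac{6261}{7944} = \left(-6261\right) \frac{1}{7944} = - \frac{2087}{2648}$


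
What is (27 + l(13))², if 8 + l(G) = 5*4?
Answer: 1521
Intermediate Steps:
l(G) = 12 (l(G) = -8 + 5*4 = -8 + 20 = 12)
(27 + l(13))² = (27 + 12)² = 39² = 1521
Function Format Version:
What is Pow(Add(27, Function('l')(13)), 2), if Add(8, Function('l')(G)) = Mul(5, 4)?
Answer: 1521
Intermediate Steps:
Function('l')(G) = 12 (Function('l')(G) = Add(-8, Mul(5, 4)) = Add(-8, 20) = 12)
Pow(Add(27, Function('l')(13)), 2) = Pow(Add(27, 12), 2) = Pow(39, 2) = 1521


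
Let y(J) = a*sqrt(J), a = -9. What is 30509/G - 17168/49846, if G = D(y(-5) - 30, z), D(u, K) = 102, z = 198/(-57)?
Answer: 759500239/2542146 ≈ 298.76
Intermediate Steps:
z = -66/19 (z = 198*(-1/57) = -66/19 ≈ -3.4737)
y(J) = -9*sqrt(J)
G = 102
30509/G - 17168/49846 = 30509/102 - 17168/49846 = 30509*(1/102) - 17168*1/49846 = 30509/102 - 8584/24923 = 759500239/2542146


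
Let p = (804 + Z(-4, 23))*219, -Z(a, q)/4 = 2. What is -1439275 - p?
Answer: -1613599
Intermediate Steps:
Z(a, q) = -8 (Z(a, q) = -4*2 = -8)
p = 174324 (p = (804 - 8)*219 = 796*219 = 174324)
-1439275 - p = -1439275 - 1*174324 = -1439275 - 174324 = -1613599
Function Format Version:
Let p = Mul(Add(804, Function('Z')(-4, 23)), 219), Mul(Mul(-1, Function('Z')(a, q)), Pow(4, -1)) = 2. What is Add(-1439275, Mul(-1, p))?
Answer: -1613599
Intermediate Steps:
Function('Z')(a, q) = -8 (Function('Z')(a, q) = Mul(-4, 2) = -8)
p = 174324 (p = Mul(Add(804, -8), 219) = Mul(796, 219) = 174324)
Add(-1439275, Mul(-1, p)) = Add(-1439275, Mul(-1, 174324)) = Add(-1439275, -174324) = -1613599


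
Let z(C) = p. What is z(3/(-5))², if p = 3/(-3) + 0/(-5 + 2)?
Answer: 1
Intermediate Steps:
p = -1 (p = 3*(-⅓) + 0/(-3) = -1 + 0*(-⅓) = -1 + 0 = -1)
z(C) = -1
z(3/(-5))² = (-1)² = 1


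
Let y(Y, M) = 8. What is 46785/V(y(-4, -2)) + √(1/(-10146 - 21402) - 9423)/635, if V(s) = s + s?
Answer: 46785/16 + I*√2344622161035/10016490 ≈ 2924.1 + 0.15287*I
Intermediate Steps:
V(s) = 2*s
46785/V(y(-4, -2)) + √(1/(-10146 - 21402) - 9423)/635 = 46785/((2*8)) + √(1/(-10146 - 21402) - 9423)/635 = 46785/16 + √(1/(-31548) - 9423)*(1/635) = 46785*(1/16) + √(-1/31548 - 9423)*(1/635) = 46785/16 + √(-297276805/31548)*(1/635) = 46785/16 + (I*√2344622161035/15774)*(1/635) = 46785/16 + I*√2344622161035/10016490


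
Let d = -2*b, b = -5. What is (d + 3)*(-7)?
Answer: -91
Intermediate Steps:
d = 10 (d = -2*(-5) = 10)
(d + 3)*(-7) = (10 + 3)*(-7) = 13*(-7) = -91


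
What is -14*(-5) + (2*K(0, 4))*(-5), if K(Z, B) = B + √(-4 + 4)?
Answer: 30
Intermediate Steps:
K(Z, B) = B (K(Z, B) = B + √0 = B + 0 = B)
-14*(-5) + (2*K(0, 4))*(-5) = -14*(-5) + (2*4)*(-5) = 70 + 8*(-5) = 70 - 40 = 30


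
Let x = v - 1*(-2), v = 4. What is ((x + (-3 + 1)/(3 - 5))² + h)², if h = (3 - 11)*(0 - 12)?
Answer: 21025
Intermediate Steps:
x = 6 (x = 4 - 1*(-2) = 4 + 2 = 6)
h = 96 (h = -8*(-12) = 96)
((x + (-3 + 1)/(3 - 5))² + h)² = ((6 + (-3 + 1)/(3 - 5))² + 96)² = ((6 - 2/(-2))² + 96)² = ((6 - 2*(-½))² + 96)² = ((6 + 1)² + 96)² = (7² + 96)² = (49 + 96)² = 145² = 21025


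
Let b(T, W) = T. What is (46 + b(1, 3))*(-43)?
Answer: -2021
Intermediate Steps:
(46 + b(1, 3))*(-43) = (46 + 1)*(-43) = 47*(-43) = -2021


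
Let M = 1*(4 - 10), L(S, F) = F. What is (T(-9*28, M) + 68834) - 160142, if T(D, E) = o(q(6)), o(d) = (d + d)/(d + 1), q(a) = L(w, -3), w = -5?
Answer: -91305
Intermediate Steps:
M = -6 (M = 1*(-6) = -6)
q(a) = -3
o(d) = 2*d/(1 + d) (o(d) = (2*d)/(1 + d) = 2*d/(1 + d))
T(D, E) = 3 (T(D, E) = 2*(-3)/(1 - 3) = 2*(-3)/(-2) = 2*(-3)*(-1/2) = 3)
(T(-9*28, M) + 68834) - 160142 = (3 + 68834) - 160142 = 68837 - 160142 = -91305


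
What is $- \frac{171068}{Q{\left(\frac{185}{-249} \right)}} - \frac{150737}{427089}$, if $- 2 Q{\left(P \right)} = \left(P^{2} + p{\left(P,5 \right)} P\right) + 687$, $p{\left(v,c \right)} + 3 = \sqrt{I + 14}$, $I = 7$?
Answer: $\frac{96795820374617224918885}{195284403709135733109} + \frac{244291610143710 \sqrt{21}}{457245219870181} \approx 498.11$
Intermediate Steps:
$p{\left(v,c \right)} = -3 + \sqrt{21}$ ($p{\left(v,c \right)} = -3 + \sqrt{7 + 14} = -3 + \sqrt{21}$)
$Q{\left(P \right)} = - \frac{687}{2} - \frac{P^{2}}{2} - \frac{P \left(-3 + \sqrt{21}\right)}{2}$ ($Q{\left(P \right)} = - \frac{\left(P^{2} + \left(-3 + \sqrt{21}\right) P\right) + 687}{2} = - \frac{\left(P^{2} + P \left(-3 + \sqrt{21}\right)\right) + 687}{2} = - \frac{687 + P^{2} + P \left(-3 + \sqrt{21}\right)}{2} = - \frac{687}{2} - \frac{P^{2}}{2} - \frac{P \left(-3 + \sqrt{21}\right)}{2}$)
$- \frac{171068}{Q{\left(\frac{185}{-249} \right)}} - \frac{150737}{427089} = - \frac{171068}{- \frac{687}{2} - \frac{\left(\frac{185}{-249}\right)^{2}}{2} + \frac{\frac{185}{-249} \left(3 - \sqrt{21}\right)}{2}} - \frac{150737}{427089} = - \frac{171068}{- \frac{687}{2} - \frac{\left(185 \left(- \frac{1}{249}\right)\right)^{2}}{2} + \frac{185 \left(- \frac{1}{249}\right) \left(3 - \sqrt{21}\right)}{2}} - \frac{150737}{427089} = - \frac{171068}{- \frac{687}{2} - \frac{\left(- \frac{185}{249}\right)^{2}}{2} + \frac{1}{2} \left(- \frac{185}{249}\right) \left(3 - \sqrt{21}\right)} - \frac{150737}{427089} = - \frac{171068}{- \frac{687}{2} - \frac{34225}{124002} - \left(\frac{185}{166} - \frac{185 \sqrt{21}}{498}\right)} - \frac{150737}{427089} = - \frac{171068}{- \frac{42767107}{124002} + \frac{185 \sqrt{21}}{498}} - \frac{150737}{427089} = - \frac{150737}{427089} - \frac{171068}{- \frac{42767107}{124002} + \frac{185 \sqrt{21}}{498}}$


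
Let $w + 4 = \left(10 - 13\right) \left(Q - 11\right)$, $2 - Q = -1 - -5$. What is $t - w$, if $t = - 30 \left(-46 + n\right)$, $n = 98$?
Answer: $-1595$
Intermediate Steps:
$Q = -2$ ($Q = 2 - \left(-1 - -5\right) = 2 - \left(-1 + 5\right) = 2 - 4 = -2$)
$t = -1560$ ($t = - 30 \left(-46 + 98\right) = \left(-30\right) 52 = -1560$)
$w = 35$ ($w = -4 + \left(10 - 13\right) \left(-2 - 11\right) = -4 - -39 = -4 + 39 = 35$)
$t - w = -1560 - 35 = -1595$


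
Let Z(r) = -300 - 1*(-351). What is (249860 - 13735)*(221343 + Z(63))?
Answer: 52276658250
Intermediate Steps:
Z(r) = 51 (Z(r) = -300 + 351 = 51)
(249860 - 13735)*(221343 + Z(63)) = (249860 - 13735)*(221343 + 51) = 236125*221394 = 52276658250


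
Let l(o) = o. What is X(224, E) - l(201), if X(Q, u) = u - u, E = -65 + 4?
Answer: -201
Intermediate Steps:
E = -61
X(Q, u) = 0
X(224, E) - l(201) = 0 - 1*201 = 0 - 201 = -201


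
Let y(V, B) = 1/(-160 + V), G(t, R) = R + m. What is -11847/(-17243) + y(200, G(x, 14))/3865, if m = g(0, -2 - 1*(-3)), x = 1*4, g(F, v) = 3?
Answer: 1831563443/2665767800 ≈ 0.68707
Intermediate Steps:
x = 4
m = 3
G(t, R) = 3 + R (G(t, R) = R + 3 = 3 + R)
-11847/(-17243) + y(200, G(x, 14))/3865 = -11847/(-17243) + 1/((-160 + 200)*3865) = -11847*(-1/17243) + (1/3865)/40 = 11847/17243 + (1/40)*(1/3865) = 11847/17243 + 1/154600 = 1831563443/2665767800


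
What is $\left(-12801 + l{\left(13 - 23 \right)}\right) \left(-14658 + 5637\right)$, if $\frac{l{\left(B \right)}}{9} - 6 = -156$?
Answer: $127656171$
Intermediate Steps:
$l{\left(B \right)} = -1350$ ($l{\left(B \right)} = 54 + 9 \left(-156\right) = 54 - 1404 = -1350$)
$\left(-12801 + l{\left(13 - 23 \right)}\right) \left(-14658 + 5637\right) = \left(-12801 - 1350\right) \left(-14658 + 5637\right) = \left(-14151\right) \left(-9021\right) = 127656171$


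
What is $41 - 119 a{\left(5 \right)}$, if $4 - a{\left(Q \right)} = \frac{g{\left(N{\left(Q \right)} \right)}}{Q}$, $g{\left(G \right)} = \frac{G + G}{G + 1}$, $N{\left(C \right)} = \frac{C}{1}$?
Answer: $- \frac{1186}{3} \approx -395.33$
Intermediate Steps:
$N{\left(C \right)} = C$ ($N{\left(C \right)} = C 1 = C$)
$g{\left(G \right)} = \frac{2 G}{1 + G}$
$a{\left(Q \right)} = 4 - \frac{2}{1 + Q}$ ($a{\left(Q \right)} = 4 - \frac{2 Q \frac{1}{1 + Q}}{Q} = 4 - \frac{2}{1 + Q}$)
$41 - 119 a{\left(5 \right)} = 41 - 119 \frac{2 \left(1 + 2 \cdot 5\right)}{1 + 5} = 41 - 119 \frac{2 \left(1 + 10\right)}{6} = 41 - 119 \cdot 2 \cdot \frac{1}{6} \cdot 11 = 41 - \frac{1309}{3} = - \frac{1186}{3}$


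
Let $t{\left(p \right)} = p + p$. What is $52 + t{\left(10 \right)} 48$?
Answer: $1012$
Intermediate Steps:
$t{\left(p \right)} = 2 p$
$52 + t{\left(10 \right)} 48 = 52 + 2 \cdot 10 \cdot 48 = 52 + 20 \cdot 48 = 52 + 960 = 1012$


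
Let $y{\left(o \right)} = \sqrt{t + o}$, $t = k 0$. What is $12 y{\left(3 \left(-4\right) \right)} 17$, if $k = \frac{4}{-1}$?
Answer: $408 i \sqrt{3} \approx 706.68 i$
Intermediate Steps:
$k = -4$ ($k = 4 \left(-1\right) = -4$)
$t = 0$ ($t = \left(-4\right) 0 = 0$)
$y{\left(o \right)} = \sqrt{o}$ ($y{\left(o \right)} = \sqrt{0 + o} = \sqrt{o}$)
$12 y{\left(3 \left(-4\right) \right)} 17 = 12 \sqrt{3 \left(-4\right)} 17 = 12 \sqrt{-12} \cdot 17 = 12 \cdot 2 i \sqrt{3} \cdot 17 = 24 i \sqrt{3} \cdot 17 = 408 i \sqrt{3}$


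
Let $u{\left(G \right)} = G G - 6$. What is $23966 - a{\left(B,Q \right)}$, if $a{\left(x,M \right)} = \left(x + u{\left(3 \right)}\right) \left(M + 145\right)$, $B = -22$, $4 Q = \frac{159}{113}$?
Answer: $\frac{12080913}{452} \approx 26728.0$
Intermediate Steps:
$Q = \frac{159}{452}$ ($Q = \frac{159 \cdot \frac{1}{113}}{4} = \frac{1}{4} \cdot \frac{159}{113} = \frac{159}{452} \approx 0.35177$)
$u{\left(G \right)} = -6 + G^{2}$ ($u{\left(G \right)} = G^{2} - 6 = -6 + G^{2}$)
$a{\left(x,M \right)} = \left(3 + x\right) \left(145 + M\right)$ ($a{\left(x,M \right)} = \left(x - \left(6 - 3^{2}\right)\right) \left(M + 145\right) = \left(x + \left(-6 + 9\right)\right) \left(145 + M\right) = \left(x + 3\right) \left(145 + M\right) = \left(3 + x\right) \left(145 + M\right)$)
$23966 - a{\left(B,Q \right)} = 23966 - \left(435 + 3 \cdot \frac{159}{452} + 145 \left(-22\right) + \frac{159}{452} \left(-22\right)\right) = 23966 - \left(435 + \frac{477}{452} - 3190 - \frac{1749}{226}\right) = 23966 - - \frac{1248281}{452} = 23966 + \frac{1248281}{452} = \frac{12080913}{452}$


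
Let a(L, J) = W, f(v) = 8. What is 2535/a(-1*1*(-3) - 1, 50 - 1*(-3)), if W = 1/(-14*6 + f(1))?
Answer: -192660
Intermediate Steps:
W = -1/76 (W = 1/(-14*6 + 8) = 1/(-84 + 8) = 1/(-76) = -1/76 ≈ -0.013158)
a(L, J) = -1/76
2535/a(-1*1*(-3) - 1, 50 - 1*(-3)) = 2535/(-1/76) = 2535*(-76) = -192660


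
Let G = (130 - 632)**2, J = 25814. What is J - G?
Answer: -226190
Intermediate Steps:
G = 252004 (G = (-502)**2 = 252004)
J - G = 25814 - 1*252004 = 25814 - 252004 = -226190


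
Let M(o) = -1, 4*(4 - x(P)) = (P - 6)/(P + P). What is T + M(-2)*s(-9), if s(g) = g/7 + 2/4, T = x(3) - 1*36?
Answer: -1741/56 ≈ -31.089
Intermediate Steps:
x(P) = 4 - (-6 + P)/(8*P) (x(P) = 4 - (P - 6)/(4*(P + P)) = 4 - (-6 + P)/(4*(2*P)) = 4 - (-6 + P)*1/(2*P)/4 = 4 - (-6 + P)/(8*P))
T = -255/8 (T = (⅛)*(6 + 31*3)/3 - 1*36 = (⅛)*(⅓)*(6 + 93) - 36 = (⅛)*(⅓)*99 - 36 = 33/8 - 36 = -255/8 ≈ -31.875)
s(g) = ½ + g/7 (s(g) = g*(⅐) + 2*(¼) = g/7 + ½ = ½ + g/7)
T + M(-2)*s(-9) = -255/8 - (½ + (⅐)*(-9)) = -255/8 - (½ - 9/7) = -255/8 - 1*(-11/14) = -255/8 + 11/14 = -1741/56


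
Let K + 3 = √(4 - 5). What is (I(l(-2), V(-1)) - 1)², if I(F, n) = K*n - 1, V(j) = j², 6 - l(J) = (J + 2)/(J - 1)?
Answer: (5 - I)² ≈ 24.0 - 10.0*I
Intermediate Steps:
K = -3 + I (K = -3 + √(4 - 5) = -3 + √(-1) = -3 + I ≈ -3.0 + 1.0*I)
l(J) = 6 - (2 + J)/(-1 + J) (l(J) = 6 - (J + 2)/(J - 1) = 6 - (2 + J)/(-1 + J))
I(F, n) = -1 + n*(-3 + I) (I(F, n) = (-3 + I)*n - 1 = n*(-3 + I) - 1 = -1 + n*(-3 + I))
(I(l(-2), V(-1)) - 1)² = ((-1 + (-1)²*(-3 + I)) - 1)² = ((-1 + 1*(-3 + I)) - 1)² = ((-1 + (-3 + I)) - 1)² = ((-4 + I) - 1)² = (-5 + I)²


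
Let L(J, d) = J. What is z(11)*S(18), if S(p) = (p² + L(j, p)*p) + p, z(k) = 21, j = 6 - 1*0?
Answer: 9450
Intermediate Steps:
j = 6 (j = 6 + 0 = 6)
S(p) = p² + 7*p (S(p) = (p² + 6*p) + p = p² + 7*p)
z(11)*S(18) = 21*(18*(7 + 18)) = 21*(18*25) = 21*450 = 9450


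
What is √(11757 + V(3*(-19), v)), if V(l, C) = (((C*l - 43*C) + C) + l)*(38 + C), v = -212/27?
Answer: √2711371/9 ≈ 182.96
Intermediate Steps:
v = -212/27 (v = -212*1/27 = -212/27 ≈ -7.8519)
V(l, C) = (38 + C)*(l - 42*C + C*l) (V(l, C) = (((-43*C + C*l) + C) + l)*(38 + C) = ((-42*C + C*l) + l)*(38 + C) = (l - 42*C + C*l)*(38 + C) = (38 + C)*(l - 42*C + C*l))
√(11757 + V(3*(-19), v)) = √(11757 + (-1596*(-212/27) - 42*(-212/27)² + 38*(3*(-19)) + (3*(-19))*(-212/27)² + 39*(-212/27)*(3*(-19)))) = √(11757 + (112784/9 - 42*44944/729 + 38*(-57) - 57*44944/729 + 39*(-212/27)*(-57))) = √(11757 + (112784/9 - 629216/243 - 2166 - 853936/243 + 52364/3)) = √(11757 + 1759054/81) = √(2711371/81) = √2711371/9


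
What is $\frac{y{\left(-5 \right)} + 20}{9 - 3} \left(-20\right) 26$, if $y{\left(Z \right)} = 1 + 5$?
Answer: $- \frac{6760}{3} \approx -2253.3$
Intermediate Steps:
$y{\left(Z \right)} = 6$
$\frac{y{\left(-5 \right)} + 20}{9 - 3} \left(-20\right) 26 = \frac{6 + 20}{9 - 3} \left(-20\right) 26 = \frac{26}{6} \left(-20\right) 26 = 26 \cdot \frac{1}{6} \left(-20\right) 26 = \frac{13}{3} \left(-20\right) 26 = \left(- \frac{260}{3}\right) 26 = - \frac{6760}{3}$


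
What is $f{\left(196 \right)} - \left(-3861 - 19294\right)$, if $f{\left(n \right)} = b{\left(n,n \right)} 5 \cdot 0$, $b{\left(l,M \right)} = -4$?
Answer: $23155$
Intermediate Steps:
$f{\left(n \right)} = 0$ ($f{\left(n \right)} = \left(-4\right) 5 \cdot 0 = \left(-20\right) 0 = 0$)
$f{\left(196 \right)} - \left(-3861 - 19294\right) = 0 - \left(-3861 - 19294\right) = 0 - -23155 = 0 + 23155 = 23155$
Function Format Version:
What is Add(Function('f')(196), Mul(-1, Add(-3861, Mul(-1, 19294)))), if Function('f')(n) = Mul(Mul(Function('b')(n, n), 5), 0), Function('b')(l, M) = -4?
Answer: 23155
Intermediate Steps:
Function('f')(n) = 0 (Function('f')(n) = Mul(Mul(-4, 5), 0) = Mul(-20, 0) = 0)
Add(Function('f')(196), Mul(-1, Add(-3861, Mul(-1, 19294)))) = Add(0, Mul(-1, Add(-3861, Mul(-1, 19294)))) = Add(0, Mul(-1, Add(-3861, -19294))) = Add(0, Mul(-1, -23155)) = Add(0, 23155) = 23155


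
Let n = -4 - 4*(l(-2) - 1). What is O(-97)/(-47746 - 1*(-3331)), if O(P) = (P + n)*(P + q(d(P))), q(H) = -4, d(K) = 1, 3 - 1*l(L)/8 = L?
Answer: -25957/44415 ≈ -0.58442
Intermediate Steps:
l(L) = 24 - 8*L
n = -160 (n = -4 - 4*((24 - 8*(-2)) - 1) = -4 - 4*((24 + 16) - 1) = -4 - 4*(40 - 1) = -4 - 4*39 = -4 - 156 = -160)
O(P) = (-160 + P)*(-4 + P) (O(P) = (P - 160)*(P - 4) = (-160 + P)*(-4 + P))
O(-97)/(-47746 - 1*(-3331)) = (640 + (-97)² - 164*(-97))/(-47746 - 1*(-3331)) = (640 + 9409 + 15908)/(-47746 + 3331) = 25957/(-44415) = 25957*(-1/44415) = -25957/44415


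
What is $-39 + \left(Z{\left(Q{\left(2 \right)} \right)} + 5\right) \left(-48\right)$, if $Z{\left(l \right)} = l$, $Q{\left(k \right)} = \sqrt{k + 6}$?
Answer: $-279 - 96 \sqrt{2} \approx -414.76$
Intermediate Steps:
$Q{\left(k \right)} = \sqrt{6 + k}$
$-39 + \left(Z{\left(Q{\left(2 \right)} \right)} + 5\right) \left(-48\right) = -39 + \left(\sqrt{6 + 2} + 5\right) \left(-48\right) = -39 + \left(\sqrt{8} + 5\right) \left(-48\right) = -39 + \left(2 \sqrt{2} + 5\right) \left(-48\right) = -39 + \left(5 + 2 \sqrt{2}\right) \left(-48\right) = -39 - \left(240 + 96 \sqrt{2}\right) = -279 - 96 \sqrt{2}$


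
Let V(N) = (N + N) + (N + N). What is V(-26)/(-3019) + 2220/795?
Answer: 452324/160007 ≈ 2.8269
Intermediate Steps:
V(N) = 4*N (V(N) = 2*N + 2*N = 4*N)
V(-26)/(-3019) + 2220/795 = (4*(-26))/(-3019) + 2220/795 = -104*(-1/3019) + 2220*(1/795) = 104/3019 + 148/53 = 452324/160007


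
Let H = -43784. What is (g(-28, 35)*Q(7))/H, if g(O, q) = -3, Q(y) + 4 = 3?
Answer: -3/43784 ≈ -6.8518e-5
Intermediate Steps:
Q(y) = -1 (Q(y) = -4 + 3 = -1)
(g(-28, 35)*Q(7))/H = -3*(-1)/(-43784) = 3*(-1/43784) = -3/43784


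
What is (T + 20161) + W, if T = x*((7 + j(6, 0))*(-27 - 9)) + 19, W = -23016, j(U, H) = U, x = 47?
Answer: -24832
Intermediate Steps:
T = -21977 (T = 47*((7 + 6)*(-27 - 9)) + 19 = 47*(13*(-36)) + 19 = 47*(-468) + 19 = -21996 + 19 = -21977)
(T + 20161) + W = (-21977 + 20161) - 23016 = -1816 - 23016 = -24832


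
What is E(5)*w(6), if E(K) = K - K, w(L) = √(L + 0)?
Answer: 0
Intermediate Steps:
w(L) = √L
E(K) = 0
E(5)*w(6) = 0*√6 = 0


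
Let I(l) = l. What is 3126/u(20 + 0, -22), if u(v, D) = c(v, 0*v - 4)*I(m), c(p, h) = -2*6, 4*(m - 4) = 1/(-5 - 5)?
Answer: -10420/159 ≈ -65.535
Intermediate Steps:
m = 159/40 (m = 4 + 1/(4*(-5 - 5)) = 4 + (¼)/(-10) = 4 + (¼)*(-⅒) = 4 - 1/40 = 159/40 ≈ 3.9750)
c(p, h) = -12
u(v, D) = -477/10 (u(v, D) = -12*159/40 = -477/10)
3126/u(20 + 0, -22) = 3126/(-477/10) = 3126*(-10/477) = -10420/159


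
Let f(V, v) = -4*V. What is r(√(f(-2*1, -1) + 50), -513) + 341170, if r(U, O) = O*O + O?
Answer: 603826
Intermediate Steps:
r(U, O) = O + O² (r(U, O) = O² + O = O + O²)
r(√(f(-2*1, -1) + 50), -513) + 341170 = -513*(1 - 513) + 341170 = -513*(-512) + 341170 = 262656 + 341170 = 603826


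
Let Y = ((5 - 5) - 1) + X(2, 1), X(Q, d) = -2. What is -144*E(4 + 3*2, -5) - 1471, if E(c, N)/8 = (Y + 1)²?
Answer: -6079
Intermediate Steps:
Y = -3 (Y = ((5 - 5) - 1) - 2 = (0 - 1) - 2 = -1 - 2 = -3)
E(c, N) = 32 (E(c, N) = 8*(-3 + 1)² = 8*(-2)² = 8*4 = 32)
-144*E(4 + 3*2, -5) - 1471 = -144*32 - 1471 = -4608 - 1471 = -6079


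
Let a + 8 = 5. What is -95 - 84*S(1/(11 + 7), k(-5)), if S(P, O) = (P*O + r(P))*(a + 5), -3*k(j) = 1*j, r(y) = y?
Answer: -1079/9 ≈ -119.89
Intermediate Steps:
k(j) = -j/3
a = -3 (a = -8 + 5 = -3)
S(P, O) = 2*P + 2*O*P (S(P, O) = (P*O + P)*(-3 + 5) = (O*P + P)*2 = (P + O*P)*2 = 2*P + 2*O*P)
-95 - 84*S(1/(11 + 7), k(-5)) = -95 - 168*(1 - ⅓*(-5))/(11 + 7) = -95 - 168*(1 + 5/3)/18 = -95 - 168*8/(18*3) = -95 - 84*8/27 = -95 - 224/9 = -1079/9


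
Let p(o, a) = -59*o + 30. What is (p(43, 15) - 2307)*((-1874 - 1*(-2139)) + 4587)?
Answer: -23357528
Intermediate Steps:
p(o, a) = 30 - 59*o
(p(43, 15) - 2307)*((-1874 - 1*(-2139)) + 4587) = ((30 - 59*43) - 2307)*((-1874 - 1*(-2139)) + 4587) = ((30 - 2537) - 2307)*((-1874 + 2139) + 4587) = (-2507 - 2307)*(265 + 4587) = -4814*4852 = -23357528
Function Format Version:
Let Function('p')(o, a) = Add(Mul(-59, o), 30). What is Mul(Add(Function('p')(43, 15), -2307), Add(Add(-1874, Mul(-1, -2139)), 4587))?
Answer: -23357528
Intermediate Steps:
Function('p')(o, a) = Add(30, Mul(-59, o))
Mul(Add(Function('p')(43, 15), -2307), Add(Add(-1874, Mul(-1, -2139)), 4587)) = Mul(Add(Add(30, Mul(-59, 43)), -2307), Add(Add(-1874, Mul(-1, -2139)), 4587)) = Mul(Add(Add(30, -2537), -2307), Add(Add(-1874, 2139), 4587)) = Mul(Add(-2507, -2307), Add(265, 4587)) = Mul(-4814, 4852) = -23357528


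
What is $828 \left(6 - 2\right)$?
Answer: $3312$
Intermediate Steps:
$828 \left(6 - 2\right) = 828 \cdot 4 = 3312$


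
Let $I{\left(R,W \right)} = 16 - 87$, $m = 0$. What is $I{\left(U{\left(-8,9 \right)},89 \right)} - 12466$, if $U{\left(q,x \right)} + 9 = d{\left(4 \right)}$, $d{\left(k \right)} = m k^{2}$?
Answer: $-12537$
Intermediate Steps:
$d{\left(k \right)} = 0$ ($d{\left(k \right)} = 0 k^{2} = 0$)
$U{\left(q,x \right)} = -9$ ($U{\left(q,x \right)} = -9 + 0 = -9$)
$I{\left(R,W \right)} = -71$ ($I{\left(R,W \right)} = 16 - 87 = -71$)
$I{\left(U{\left(-8,9 \right)},89 \right)} - 12466 = -71 - 12466 = -12537$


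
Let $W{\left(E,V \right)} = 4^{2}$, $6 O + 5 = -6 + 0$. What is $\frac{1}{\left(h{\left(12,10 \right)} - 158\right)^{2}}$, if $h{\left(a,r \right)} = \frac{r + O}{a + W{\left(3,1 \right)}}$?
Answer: $\frac{576}{14326225} \approx 4.0206 \cdot 10^{-5}$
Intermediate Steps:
$O = - \frac{11}{6}$ ($O = - \frac{5}{6} + \frac{-6 + 0}{6} = - \frac{5}{6} + \frac{1}{6} \left(-6\right) = - \frac{5}{6} - 1 = - \frac{11}{6} \approx -1.8333$)
$W{\left(E,V \right)} = 16$
$h{\left(a,r \right)} = \frac{- \frac{11}{6} + r}{16 + a}$ ($h{\left(a,r \right)} = \frac{r - \frac{11}{6}}{a + 16} = \frac{- \frac{11}{6} + r}{16 + a}$)
$\frac{1}{\left(h{\left(12,10 \right)} - 158\right)^{2}} = \frac{1}{\left(\frac{- \frac{11}{6} + 10}{16 + 12} - 158\right)^{2}} = \frac{1}{\left(\frac{1}{28} \cdot \frac{49}{6} - 158\right)^{2}} = \frac{1}{\left(\frac{7}{24} - 158\right)^{2}} = \frac{1}{\left(- \frac{3785}{24}\right)^{2}} = \frac{1}{\frac{14326225}{576}} = \frac{576}{14326225}$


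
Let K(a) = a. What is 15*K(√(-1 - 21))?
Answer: 15*I*√22 ≈ 70.356*I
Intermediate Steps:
15*K(√(-1 - 21)) = 15*√(-1 - 21) = 15*√(-22) = 15*(I*√22) = 15*I*√22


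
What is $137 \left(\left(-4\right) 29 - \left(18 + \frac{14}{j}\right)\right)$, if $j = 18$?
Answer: $- \frac{166181}{9} \approx -18465.0$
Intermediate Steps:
$137 \left(\left(-4\right) 29 - \left(18 + \frac{14}{j}\right)\right) = 137 \left(\left(-4\right) 29 - \left(18 + \frac{14}{18}\right)\right) = 137 \left(-116 - \frac{169}{9}\right) = 137 \left(- \frac{1213}{9}\right) = - \frac{166181}{9}$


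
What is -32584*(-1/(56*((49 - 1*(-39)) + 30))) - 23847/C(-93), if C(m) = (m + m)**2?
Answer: 20201981/4762716 ≈ 4.2417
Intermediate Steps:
C(m) = 4*m**2 (C(m) = (2*m)**2 = 4*m**2)
-32584*(-1/(56*((49 - 1*(-39)) + 30))) - 23847/C(-93) = -32584*(-1/(56*((49 - 1*(-39)) + 30))) - 23847/(4*(-93)**2) = -32584*(-1/(56*((49 + 39) + 30))) - 23847/(4*8649) = -32584*(-1/(56*(88 + 30))) - 23847/34596 = -32584/((-56*118)) - 23847*1/34596 = -32584/(-6608) - 7949/11532 = -32584*(-1/6608) - 7949/11532 = 4073/826 - 7949/11532 = 20201981/4762716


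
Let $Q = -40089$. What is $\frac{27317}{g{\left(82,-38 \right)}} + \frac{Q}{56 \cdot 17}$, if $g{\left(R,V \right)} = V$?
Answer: $- \frac{1966369}{2584} \approx -760.98$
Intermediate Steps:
$\frac{27317}{g{\left(82,-38 \right)}} + \frac{Q}{56 \cdot 17} = \frac{27317}{-38} - \frac{40089}{56 \cdot 17} = 27317 \left(- \frac{1}{38}\right) - \frac{40089}{952} = - \frac{27317}{38} - \frac{5727}{136} = - \frac{1966369}{2584}$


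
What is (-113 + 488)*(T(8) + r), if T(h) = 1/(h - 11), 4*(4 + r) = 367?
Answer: 131125/4 ≈ 32781.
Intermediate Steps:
r = 351/4 (r = -4 + (1/4)*367 = -4 + 367/4 = 351/4 ≈ 87.750)
T(h) = 1/(-11 + h)
(-113 + 488)*(T(8) + r) = (-113 + 488)*(1/(-11 + 8) + 351/4) = 375*(1/(-3) + 351/4) = 375*(-1/3 + 351/4) = 375*(1049/12) = 131125/4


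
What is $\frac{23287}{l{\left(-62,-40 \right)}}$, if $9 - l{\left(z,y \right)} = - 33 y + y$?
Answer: $- \frac{23287}{1271} \approx -18.322$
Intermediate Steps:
$l{\left(z,y \right)} = 9 + 32 y$ ($l{\left(z,y \right)} = 9 - \left(- 33 y + y\right) = 9 - - 32 y = 9 + 32 y$)
$\frac{23287}{l{\left(-62,-40 \right)}} = \frac{23287}{9 + 32 \left(-40\right)} = \frac{23287}{9 - 1280} = \frac{23287}{-1271} = 23287 \left(- \frac{1}{1271}\right) = - \frac{23287}{1271}$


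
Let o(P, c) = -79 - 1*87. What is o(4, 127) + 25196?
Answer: 25030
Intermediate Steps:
o(P, c) = -166 (o(P, c) = -79 - 87 = -166)
o(4, 127) + 25196 = -166 + 25196 = 25030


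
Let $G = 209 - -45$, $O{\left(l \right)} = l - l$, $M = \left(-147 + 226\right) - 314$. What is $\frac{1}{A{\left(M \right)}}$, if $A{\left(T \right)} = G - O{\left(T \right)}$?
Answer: $\frac{1}{254} \approx 0.003937$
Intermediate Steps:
$M = -235$ ($M = 79 - 314 = -235$)
$O{\left(l \right)} = 0$
$G = 254$ ($G = 209 + 45 = 254$)
$A{\left(T \right)} = 254$ ($A{\left(T \right)} = 254 - 0 = 254 + 0 = 254$)
$\frac{1}{A{\left(M \right)}} = \frac{1}{254}$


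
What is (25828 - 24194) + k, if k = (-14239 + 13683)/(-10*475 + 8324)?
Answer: 2919680/1787 ≈ 1633.8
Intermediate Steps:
k = -278/1787 (k = -556/(-4750 + 8324) = -556/3574 = -556*1/3574 = -278/1787 ≈ -0.15557)
(25828 - 24194) + k = (25828 - 24194) - 278/1787 = 1634 - 278/1787 = 2919680/1787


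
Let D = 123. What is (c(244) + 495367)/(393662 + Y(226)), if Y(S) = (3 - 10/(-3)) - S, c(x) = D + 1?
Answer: 1486473/1180327 ≈ 1.2594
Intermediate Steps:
c(x) = 124 (c(x) = 123 + 1 = 124)
Y(S) = 19/3 - S (Y(S) = (3 - ⅓*(-10)) - S = (3 + 10/3) - S = 19/3 - S)
(c(244) + 495367)/(393662 + Y(226)) = (124 + 495367)/(393662 + (19/3 - 1*226)) = 495491/(393662 + (19/3 - 226)) = 495491/(393662 - 659/3) = 495491/(1180327/3) = 495491*(3/1180327) = 1486473/1180327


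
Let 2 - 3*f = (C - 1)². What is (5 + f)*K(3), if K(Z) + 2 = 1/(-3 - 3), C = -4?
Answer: 52/9 ≈ 5.7778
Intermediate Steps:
f = -23/3 (f = ⅔ - (-4 - 1)²/3 = ⅔ - ⅓*(-5)² = ⅔ - ⅓*25 = ⅔ - 25/3 = -23/3 ≈ -7.6667)
K(Z) = -13/6 (K(Z) = -2 + 1/(-3 - 3) = -2 + 1/(-6) = -2 - ⅙ = -13/6)
(5 + f)*K(3) = (5 - 23/3)*(-13/6) = -8/3*(-13/6) = 52/9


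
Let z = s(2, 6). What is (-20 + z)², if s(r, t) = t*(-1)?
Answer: 676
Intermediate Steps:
s(r, t) = -t
z = -6 (z = -1*6 = -6)
(-20 + z)² = (-20 - 6)² = (-26)² = 676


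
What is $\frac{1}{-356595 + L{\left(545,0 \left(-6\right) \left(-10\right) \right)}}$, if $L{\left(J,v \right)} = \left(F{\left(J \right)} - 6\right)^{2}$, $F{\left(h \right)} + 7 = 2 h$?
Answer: $\frac{1}{803334} \approx 1.2448 \cdot 10^{-6}$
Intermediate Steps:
$F{\left(h \right)} = -7 + 2 h$
$L{\left(J,v \right)} = \left(-13 + 2 J\right)^{2}$ ($L{\left(J,v \right)} = \left(\left(-7 + 2 J\right) - 6\right)^{2} = \left(-13 + 2 J\right)^{2}$)
$\frac{1}{-356595 + L{\left(545,0 \left(-6\right) \left(-10\right) \right)}} = \frac{1}{-356595 + \left(-13 + 2 \cdot 545\right)^{2}} = \frac{1}{-356595 + \left(-13 + 1090\right)^{2}} = \frac{1}{-356595 + 1077^{2}} = \frac{1}{-356595 + 1159929} = \frac{1}{803334}$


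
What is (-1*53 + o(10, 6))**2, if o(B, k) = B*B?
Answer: 2209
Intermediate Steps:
o(B, k) = B**2
(-1*53 + o(10, 6))**2 = (-1*53 + 10**2)**2 = (-53 + 100)**2 = 47**2 = 2209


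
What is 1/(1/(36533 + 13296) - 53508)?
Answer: -49829/2666250131 ≈ -1.8689e-5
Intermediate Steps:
1/(1/(36533 + 13296) - 53508) = 1/(1/49829 - 53508) = 1/(-2666250131/49829) = -49829/2666250131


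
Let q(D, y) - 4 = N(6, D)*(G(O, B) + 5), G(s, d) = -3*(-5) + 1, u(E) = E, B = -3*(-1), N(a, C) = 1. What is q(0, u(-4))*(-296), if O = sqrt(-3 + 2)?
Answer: -7400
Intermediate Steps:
B = 3
O = I (O = sqrt(-1) = I ≈ 1.0*I)
G(s, d) = 16 (G(s, d) = 15 + 1 = 16)
q(D, y) = 25 (q(D, y) = 4 + 1*(16 + 5) = 4 + 1*21 = 4 + 21 = 25)
q(0, u(-4))*(-296) = 25*(-296) = -7400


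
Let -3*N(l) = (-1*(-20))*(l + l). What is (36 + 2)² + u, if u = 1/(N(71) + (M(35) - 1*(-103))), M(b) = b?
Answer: 3503141/2426 ≈ 1444.0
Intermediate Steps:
N(l) = -40*l/3 (N(l) = -(-1*(-20))*(l + l)/3 = -20*2*l/3 = -40*l/3)
u = -3/2426 (u = 1/(-40/3*71 + (35 - 1*(-103))) = 1/(-2840/3 + (35 + 103)) = 1/(-2840/3 + 138) = 1/(-2426/3) = -3/2426 ≈ -0.0012366)
(36 + 2)² + u = (36 + 2)² - 3/2426 = 38² - 3/2426 = 1444 - 3/2426 = 3503141/2426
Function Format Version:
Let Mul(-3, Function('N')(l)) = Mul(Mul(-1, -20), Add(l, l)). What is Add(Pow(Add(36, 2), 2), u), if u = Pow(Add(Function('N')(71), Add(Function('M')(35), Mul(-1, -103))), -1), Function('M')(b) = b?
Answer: Rational(3503141, 2426) ≈ 1444.0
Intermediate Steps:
Function('N')(l) = Mul(Rational(-40, 3), l) (Function('N')(l) = Mul(Rational(-1, 3), Mul(Mul(-1, -20), Add(l, l))) = Mul(Rational(-1, 3), Mul(20, Mul(2, l))) = Mul(Rational(-1, 3), Mul(40, l)) = Mul(Rational(-40, 3), l))
u = Rational(-3, 2426) (u = Pow(Add(Mul(Rational(-40, 3), 71), Add(35, Mul(-1, -103))), -1) = Pow(Add(Rational(-2840, 3), Add(35, 103)), -1) = Pow(Add(Rational(-2840, 3), 138), -1) = Pow(Rational(-2426, 3), -1) = Rational(-3, 2426) ≈ -0.0012366)
Add(Pow(Add(36, 2), 2), u) = Add(Pow(Add(36, 2), 2), Rational(-3, 2426)) = Add(Pow(38, 2), Rational(-3, 2426)) = Add(1444, Rational(-3, 2426)) = Rational(3503141, 2426)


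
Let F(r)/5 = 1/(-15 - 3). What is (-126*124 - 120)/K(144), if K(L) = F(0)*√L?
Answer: 23616/5 ≈ 4723.2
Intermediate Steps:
F(r) = -5/18 (F(r) = 5/(-15 - 3) = 5/(-18) = 5*(-1/18) = -5/18)
K(L) = -5*√L/18
(-126*124 - 120)/K(144) = (-126*124 - 120)/((-5*√144/18)) = (-15624 - 120)/((-5/18*12)) = -15744/(-10/3) = -15744*(-3/10) = 23616/5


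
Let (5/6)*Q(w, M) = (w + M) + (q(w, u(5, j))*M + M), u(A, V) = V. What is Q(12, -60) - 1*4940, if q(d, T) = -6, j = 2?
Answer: -23188/5 ≈ -4637.6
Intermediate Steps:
Q(w, M) = -24*M/5 + 6*w/5 (Q(w, M) = 6*((w + M) + (-6*M + M))/5 = 6*((M + w) - 5*M)/5 = 6*(w - 4*M)/5 = -24*M/5 + 6*w/5)
Q(12, -60) - 1*4940 = (-24/5*(-60) + (6/5)*12) - 1*4940 = (288 + 72/5) - 4940 = 1512/5 - 4940 = -23188/5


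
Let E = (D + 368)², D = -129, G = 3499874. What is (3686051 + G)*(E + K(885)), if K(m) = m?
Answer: 416826765550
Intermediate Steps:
E = 57121 (E = (-129 + 368)² = 239² = 57121)
(3686051 + G)*(E + K(885)) = (3686051 + 3499874)*(57121 + 885) = 7185925*58006 = 416826765550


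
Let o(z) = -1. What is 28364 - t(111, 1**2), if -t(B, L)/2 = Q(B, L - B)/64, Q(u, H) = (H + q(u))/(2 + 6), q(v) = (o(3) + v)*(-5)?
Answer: 1815131/64 ≈ 28361.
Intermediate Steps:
q(v) = 5 - 5*v (q(v) = (-1 + v)*(-5) = 5 - 5*v)
Q(u, H) = 5/8 - 5*u/8 + H/8 (Q(u, H) = (H + (5 - 5*u))/(2 + 6) = (5 + H - 5*u)/8 = (5 + H - 5*u)*(1/8) = 5/8 - 5*u/8 + H/8)
t(B, L) = -5/256 - L/256 + 3*B/128 (t(B, L) = -2*(5/8 - 5*B/8 + (L - B)/8)/64 = -2*(5/8 - 5*B/8 + (-B/8 + L/8))/64 = -2*(5/8 - 3*B/4 + L/8)/64 = -2*(5/512 - 3*B/256 + L/512) = -5/256 - L/256 + 3*B/128)
28364 - t(111, 1**2) = 28364 - (-5/256 - 1/256*1**2 + (3/128)*111) = 28364 - (-5/256 - 1/256*1 + 333/128) = 28364 - (-5/256 - 1/256 + 333/128) = 28364 - 1*165/64 = 28364 - 165/64 = 1815131/64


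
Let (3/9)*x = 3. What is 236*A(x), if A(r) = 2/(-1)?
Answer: -472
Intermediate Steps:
x = 9 (x = 3*3 = 9)
A(r) = -2 (A(r) = 2*(-1) = -2)
236*A(x) = 236*(-2) = -472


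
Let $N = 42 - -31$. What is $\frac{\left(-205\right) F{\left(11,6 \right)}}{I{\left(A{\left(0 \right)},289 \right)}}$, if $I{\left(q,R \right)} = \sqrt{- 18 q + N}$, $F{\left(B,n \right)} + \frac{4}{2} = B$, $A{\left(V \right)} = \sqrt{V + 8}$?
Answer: $- \frac{1845}{\sqrt{73 - 36 \sqrt{2}}} \approx -392.57$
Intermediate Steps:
$A{\left(V \right)} = \sqrt{8 + V}$
$N = 73$ ($N = 42 + 31 = 73$)
$F{\left(B,n \right)} = -2 + B$
$I{\left(q,R \right)} = \sqrt{73 - 18 q}$ ($I{\left(q,R \right)} = \sqrt{- 18 q + 73} = \sqrt{73 - 18 q}$)
$\frac{\left(-205\right) F{\left(11,6 \right)}}{I{\left(A{\left(0 \right)},289 \right)}} = \frac{\left(-205\right) \left(-2 + 11\right)}{\sqrt{73 - 18 \sqrt{8 + 0}}} = \frac{\left(-205\right) 9}{\sqrt{73 - 18 \sqrt{8}}} = - \frac{1845}{\sqrt{73 - 18 \cdot 2 \sqrt{2}}} = - \frac{1845}{\sqrt{73 - 36 \sqrt{2}}}$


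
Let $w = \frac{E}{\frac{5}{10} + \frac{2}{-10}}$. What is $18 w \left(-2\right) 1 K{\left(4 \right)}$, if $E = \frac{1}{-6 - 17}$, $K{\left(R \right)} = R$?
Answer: $\frac{480}{23} \approx 20.87$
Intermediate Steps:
$E = - \frac{1}{23}$ ($E = \frac{1}{-23} = - \frac{1}{23} \approx -0.043478$)
$w = - \frac{10}{69}$ ($w = - \frac{1}{23 \left(\frac{5}{10} + \frac{2}{-10}\right)} = - \frac{1}{23 \left(5 \cdot \frac{1}{10} + 2 \left(- \frac{1}{10}\right)\right)} = - \frac{1}{23 \left(\frac{1}{2} - \frac{1}{5}\right)} = - \frac{1}{23 \cdot \frac{3}{10}} = \left(- \frac{1}{23}\right) \frac{10}{3} = - \frac{10}{69} \approx -0.14493$)
$18 w \left(-2\right) 1 K{\left(4 \right)} = 18 \left(- \frac{10}{69}\right) \left(-2\right) 1 \cdot 4 = - \frac{60 \left(\left(-2\right) 4\right)}{23} = \left(- \frac{60}{23}\right) \left(-8\right) = \frac{480}{23}$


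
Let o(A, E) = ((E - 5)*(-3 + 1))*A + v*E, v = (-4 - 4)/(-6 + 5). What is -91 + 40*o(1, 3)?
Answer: 1029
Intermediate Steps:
v = 8 (v = -8/(-1) = -8*(-1) = 8)
o(A, E) = 8*E + A*(10 - 2*E) (o(A, E) = ((E - 5)*(-3 + 1))*A + 8*E = ((-5 + E)*(-2))*A + 8*E = (10 - 2*E)*A + 8*E = A*(10 - 2*E) + 8*E = 8*E + A*(10 - 2*E))
-91 + 40*o(1, 3) = -91 + 40*(8*3 + 10*1 - 2*1*3) = -91 + 40*(24 + 10 - 6) = -91 + 40*28 = -91 + 1120 = 1029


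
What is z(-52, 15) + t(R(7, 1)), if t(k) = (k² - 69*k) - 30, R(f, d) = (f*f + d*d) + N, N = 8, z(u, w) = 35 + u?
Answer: -685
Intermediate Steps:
R(f, d) = 8 + d² + f² (R(f, d) = (f*f + d*d) + 8 = (f² + d²) + 8 = (d² + f²) + 8 = 8 + d² + f²)
t(k) = -30 + k² - 69*k
z(-52, 15) + t(R(7, 1)) = (35 - 52) + (-30 + (8 + 1² + 7²)² - 69*(8 + 1² + 7²)) = -17 + (-30 + (8 + 1 + 49)² - 69*(8 + 1 + 49)) = -17 + (-30 + 58² - 69*58) = -17 + (-30 + 3364 - 4002) = -17 - 668 = -685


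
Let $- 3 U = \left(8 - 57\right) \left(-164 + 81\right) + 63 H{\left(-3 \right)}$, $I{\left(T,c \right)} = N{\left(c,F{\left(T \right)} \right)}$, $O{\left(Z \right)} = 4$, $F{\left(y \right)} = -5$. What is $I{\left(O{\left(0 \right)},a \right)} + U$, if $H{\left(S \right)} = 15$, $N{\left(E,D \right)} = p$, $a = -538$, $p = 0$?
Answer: $- \frac{5012}{3} \approx -1670.7$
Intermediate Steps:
$N{\left(E,D \right)} = 0$
$I{\left(T,c \right)} = 0$
$U = - \frac{5012}{3}$ ($U = - \frac{\left(8 - 57\right) \left(-164 + 81\right) + 63 \cdot 15}{3} = - \frac{\left(-49\right) \left(-83\right) + 945}{3} = - \frac{4067 + 945}{3} = \left(- \frac{1}{3}\right) 5012 = - \frac{5012}{3} \approx -1670.7$)
$I{\left(O{\left(0 \right)},a \right)} + U = 0 - \frac{5012}{3} = - \frac{5012}{3}$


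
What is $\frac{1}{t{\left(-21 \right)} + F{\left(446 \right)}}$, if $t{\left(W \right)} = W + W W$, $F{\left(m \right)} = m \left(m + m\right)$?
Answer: $\frac{1}{398252} \approx 2.511 \cdot 10^{-6}$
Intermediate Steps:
$F{\left(m \right)} = 2 m^{2}$ ($F{\left(m \right)} = m 2 m = 2 m^{2}$)
$t{\left(W \right)} = W + W^{2}$
$\frac{1}{t{\left(-21 \right)} + F{\left(446 \right)}} = \frac{1}{- 21 \left(1 - 21\right) + 2 \cdot 446^{2}} = \frac{1}{\left(-21\right) \left(-20\right) + 2 \cdot 198916} = \frac{1}{420 + 397832} = \frac{1}{398252}$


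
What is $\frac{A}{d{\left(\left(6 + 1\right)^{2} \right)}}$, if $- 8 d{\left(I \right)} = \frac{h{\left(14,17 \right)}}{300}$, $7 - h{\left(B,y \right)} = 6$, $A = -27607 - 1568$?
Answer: $70020000$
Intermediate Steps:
$A = -29175$
$h{\left(B,y \right)} = 1$ ($h{\left(B,y \right)} = 7 - 6 = 1$)
$d{\left(I \right)} = - \frac{1}{2400}$ ($d{\left(I \right)} = - \frac{1 \cdot \frac{1}{300}}{8} = \left(- \frac{1}{8}\right) \frac{1}{300} = - \frac{1}{2400}$)
$\frac{A}{d{\left(\left(6 + 1\right)^{2} \right)}} = - \frac{29175}{- \frac{1}{2400}} = \left(-29175\right) \left(-2400\right) = 70020000$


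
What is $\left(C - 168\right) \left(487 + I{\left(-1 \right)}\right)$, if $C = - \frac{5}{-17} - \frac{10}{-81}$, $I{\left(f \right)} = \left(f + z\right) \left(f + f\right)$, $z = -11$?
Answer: $- \frac{117918871}{1377} \approx -85635.0$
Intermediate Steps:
$I{\left(f \right)} = 2 f \left(-11 + f\right)$ ($I{\left(f \right)} = \left(f - 11\right) \left(f + f\right) = \left(-11 + f\right) 2 f = 2 f \left(-11 + f\right)$)
$C = \frac{575}{1377}$ ($C = \left(-5\right) \left(- \frac{1}{17}\right) - - \frac{10}{81} = \frac{5}{17} + \frac{10}{81} = \frac{575}{1377} \approx 0.41757$)
$\left(C - 168\right) \left(487 + I{\left(-1 \right)}\right) = \left(\frac{575}{1377} - 168\right) \left(487 + 2 \left(-1\right) \left(-11 - 1\right)\right) = - \frac{230761 \left(487 + 2 \left(-1\right) \left(-12\right)\right)}{1377} = - \frac{230761 \left(487 + 24\right)}{1377} = \left(- \frac{230761}{1377}\right) 511 = - \frac{117918871}{1377}$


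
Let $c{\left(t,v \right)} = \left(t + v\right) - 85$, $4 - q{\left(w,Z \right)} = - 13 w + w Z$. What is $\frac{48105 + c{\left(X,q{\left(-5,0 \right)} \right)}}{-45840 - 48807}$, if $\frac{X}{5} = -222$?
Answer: $- \frac{46849}{94647} \approx -0.49499$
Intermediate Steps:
$X = -1110$ ($X = 5 \left(-222\right) = -1110$)
$q{\left(w,Z \right)} = 4 + 13 w - Z w$ ($q{\left(w,Z \right)} = 4 - \left(- 13 w + w Z\right) = 4 - \left(- 13 w + Z w\right) = 4 + 13 w - Z w$)
$c{\left(t,v \right)} = -85 + t + v$
$\frac{48105 + c{\left(X,q{\left(-5,0 \right)} \right)}}{-45840 - 48807} = \frac{48105 - 1256}{-45840 - 48807} = \frac{48105 - 1256}{-94647} = \left(48105 - 1256\right) \left(- \frac{1}{94647}\right) = 46849 \left(- \frac{1}{94647}\right) = - \frac{46849}{94647}$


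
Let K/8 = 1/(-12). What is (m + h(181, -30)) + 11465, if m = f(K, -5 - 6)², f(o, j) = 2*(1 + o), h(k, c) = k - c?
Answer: 105088/9 ≈ 11676.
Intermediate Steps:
K = -⅔ (K = 8/(-12) = 8*(-1/12) = -⅔ ≈ -0.66667)
f(o, j) = 2 + 2*o
m = 4/9 (m = (2 + 2*(-⅔))² = (2 - 4/3)² = (⅔)² = 4/9 ≈ 0.44444)
(m + h(181, -30)) + 11465 = (4/9 + (181 - 1*(-30))) + 11465 = (4/9 + (181 + 30)) + 11465 = (4/9 + 211) + 11465 = 1903/9 + 11465 = 105088/9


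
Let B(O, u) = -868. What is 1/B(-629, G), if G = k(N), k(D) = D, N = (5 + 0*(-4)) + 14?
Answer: -1/868 ≈ -0.0011521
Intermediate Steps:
N = 19 (N = (5 + 0) + 14 = 5 + 14 = 19)
G = 19
1/B(-629, G) = 1/(-868) = -1/868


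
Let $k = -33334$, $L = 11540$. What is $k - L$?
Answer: $-44874$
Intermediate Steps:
$k - L = -33334 - 11540 = -44874$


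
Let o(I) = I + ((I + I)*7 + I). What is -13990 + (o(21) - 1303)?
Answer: -14957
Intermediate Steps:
o(I) = 16*I (o(I) = I + ((2*I)*7 + I) = I + (14*I + I) = I + 15*I = 16*I)
-13990 + (o(21) - 1303) = -13990 + (16*21 - 1303) = -13990 + (336 - 1303) = -13990 - 967 = -14957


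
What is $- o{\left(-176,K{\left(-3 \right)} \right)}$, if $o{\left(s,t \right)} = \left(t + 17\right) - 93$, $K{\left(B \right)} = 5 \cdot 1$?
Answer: $71$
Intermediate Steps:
$K{\left(B \right)} = 5$
$o{\left(s,t \right)} = -76 + t$ ($o{\left(s,t \right)} = \left(17 + t\right) - 93 = -76 + t$)
$- o{\left(-176,K{\left(-3 \right)} \right)} = - (-76 + 5) = \left(-1\right) \left(-71\right) = 71$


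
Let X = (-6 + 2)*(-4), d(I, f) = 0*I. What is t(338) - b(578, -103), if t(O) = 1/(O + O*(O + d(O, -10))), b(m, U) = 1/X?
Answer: -57283/916656 ≈ -0.062491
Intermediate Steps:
d(I, f) = 0
X = 16 (X = -4*(-4) = 16)
b(m, U) = 1/16
t(O) = 1/(O + O²) (t(O) = 1/(O + O*(O + 0)) = 1/(O + O*O) = 1/(O + O²))
t(338) - b(578, -103) = 1/(338*(1 + 338)) - 1*1/16 = (1/338)/339 - 1/16 = (1/338)*(1/339) - 1/16 = 1/114582 - 1/16 = -57283/916656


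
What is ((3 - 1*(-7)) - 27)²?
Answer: 289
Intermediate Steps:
((3 - 1*(-7)) - 27)² = ((3 + 7) - 27)² = (10 - 27)² = (-17)² = 289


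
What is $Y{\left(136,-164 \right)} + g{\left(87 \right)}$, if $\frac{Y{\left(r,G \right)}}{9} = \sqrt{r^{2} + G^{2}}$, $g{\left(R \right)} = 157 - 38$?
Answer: $119 + 36 \sqrt{2837} \approx 2036.5$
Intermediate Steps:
$g{\left(R \right)} = 119$ ($g{\left(R \right)} = 157 - 38 = 119$)
$Y{\left(r,G \right)} = 9 \sqrt{G^{2} + r^{2}}$ ($Y{\left(r,G \right)} = 9 \sqrt{r^{2} + G^{2}} = 9 \sqrt{G^{2} + r^{2}}$)
$Y{\left(136,-164 \right)} + g{\left(87 \right)} = 9 \sqrt{\left(-164\right)^{2} + 136^{2}} + 119 = 9 \sqrt{26896 + 18496} + 119 = 9 \sqrt{45392} + 119 = 9 \cdot 4 \sqrt{2837} + 119 = 36 \sqrt{2837} + 119 = 119 + 36 \sqrt{2837}$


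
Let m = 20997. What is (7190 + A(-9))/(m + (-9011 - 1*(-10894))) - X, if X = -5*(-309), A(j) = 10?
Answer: -220890/143 ≈ -1544.7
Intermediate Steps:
X = 1545
(7190 + A(-9))/(m + (-9011 - 1*(-10894))) - X = (7190 + 10)/(20997 + (-9011 - 1*(-10894))) - 1*1545 = 7200/(20997 + (-9011 + 10894)) - 1545 = 7200/(20997 + 1883) - 1545 = 7200/22880 - 1545 = 7200*(1/22880) - 1545 = 45/143 - 1545 = -220890/143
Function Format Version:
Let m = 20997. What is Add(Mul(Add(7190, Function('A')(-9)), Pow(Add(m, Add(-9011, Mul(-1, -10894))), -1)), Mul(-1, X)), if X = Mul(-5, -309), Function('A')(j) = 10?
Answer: Rational(-220890, 143) ≈ -1544.7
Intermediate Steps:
X = 1545
Add(Mul(Add(7190, Function('A')(-9)), Pow(Add(m, Add(-9011, Mul(-1, -10894))), -1)), Mul(-1, X)) = Add(Mul(Add(7190, 10), Pow(Add(20997, Add(-9011, Mul(-1, -10894))), -1)), Mul(-1, 1545)) = Add(Mul(7200, Pow(Add(20997, Add(-9011, 10894)), -1)), -1545) = Add(Mul(7200, Pow(Add(20997, 1883), -1)), -1545) = Add(Mul(7200, Pow(22880, -1)), -1545) = Add(Mul(7200, Rational(1, 22880)), -1545) = Add(Rational(45, 143), -1545) = Rational(-220890, 143)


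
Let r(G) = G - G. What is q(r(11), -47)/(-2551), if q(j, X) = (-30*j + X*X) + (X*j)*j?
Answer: -2209/2551 ≈ -0.86594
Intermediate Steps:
r(G) = 0
q(j, X) = X**2 - 30*j + X*j**2 (q(j, X) = (-30*j + X**2) + X*j**2 = (X**2 - 30*j) + X*j**2 = X**2 - 30*j + X*j**2)
q(r(11), -47)/(-2551) = ((-47)**2 - 30*0 - 47*0**2)/(-2551) = (2209 + 0 - 47*0)*(-1/2551) = (2209 + 0 + 0)*(-1/2551) = 2209*(-1/2551) = -2209/2551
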